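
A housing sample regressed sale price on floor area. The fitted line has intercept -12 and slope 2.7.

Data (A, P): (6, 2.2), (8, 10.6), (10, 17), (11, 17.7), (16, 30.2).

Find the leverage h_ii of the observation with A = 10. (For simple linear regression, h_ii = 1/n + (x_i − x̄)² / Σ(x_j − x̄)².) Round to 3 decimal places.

h = 0.201

Ā = (6 + 8 + 10 + 11 + 16)/5 = 10.2
Σ(A − Ā)² = 17.64 + 4.84 + 0.04 + 0.64 + 33.64 = 56.8
h = 1/5 + (-0.2)²/56.8 = 0.2 + 0.000704225 = 0.201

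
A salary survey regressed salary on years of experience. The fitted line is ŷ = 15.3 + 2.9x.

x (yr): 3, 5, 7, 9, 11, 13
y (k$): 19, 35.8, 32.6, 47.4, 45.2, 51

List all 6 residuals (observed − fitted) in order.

x=3: ŷ = 15.3 + 2.9·3 = 24; e = 19 − 24 = -5
x=5: ŷ = 15.3 + 2.9·5 = 29.8; e = 35.8 − 29.8 = 6
x=7: ŷ = 15.3 + 2.9·7 = 35.6; e = 32.6 − 35.6 = -3
x=9: ŷ = 15.3 + 2.9·9 = 41.4; e = 47.4 − 41.4 = 6
x=11: ŷ = 15.3 + 2.9·11 = 47.2; e = 45.2 − 47.2 = -2
x=13: ŷ = 15.3 + 2.9·13 = 53; e = 51 − 53 = -2

-5, 6, -3, 6, -2, -2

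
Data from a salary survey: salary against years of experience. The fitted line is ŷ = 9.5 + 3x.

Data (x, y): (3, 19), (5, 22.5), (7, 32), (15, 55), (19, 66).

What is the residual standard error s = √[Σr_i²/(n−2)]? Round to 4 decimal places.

s = 1.5275

x=3: ŷ = 9.5 + 3·3 = 18.5; r = 19 − 18.5 = 0.5
x=5: ŷ = 9.5 + 3·5 = 24.5; r = 22.5 − 24.5 = -2
x=7: ŷ = 9.5 + 3·7 = 30.5; r = 32 − 30.5 = 1.5
x=15: ŷ = 9.5 + 3·15 = 54.5; r = 55 − 54.5 = 0.5
x=19: ŷ = 9.5 + 3·19 = 66.5; r = 66 − 66.5 = -0.5
SSE = 0.25 + 4 + 2.25 + 0.25 + 0.25 = 7
s = √(7/3) = √2.33333 ≈ 1.5275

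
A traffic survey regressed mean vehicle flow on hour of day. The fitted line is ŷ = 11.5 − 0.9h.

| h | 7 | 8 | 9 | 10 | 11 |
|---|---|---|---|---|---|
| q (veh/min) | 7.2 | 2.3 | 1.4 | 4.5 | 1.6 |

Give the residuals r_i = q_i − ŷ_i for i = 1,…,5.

h=7: ŷ = 11.5 − 0.9·7 = 5.2; r = 7.2 − 5.2 = 2
h=8: ŷ = 11.5 − 0.9·8 = 4.3; r = 2.3 − 4.3 = -2
h=9: ŷ = 11.5 − 0.9·9 = 3.4; r = 1.4 − 3.4 = -2
h=10: ŷ = 11.5 − 0.9·10 = 2.5; r = 4.5 − 2.5 = 2
h=11: ŷ = 11.5 − 0.9·11 = 1.6; r = 1.6 − 1.6 = 0

2, -2, -2, 2, 0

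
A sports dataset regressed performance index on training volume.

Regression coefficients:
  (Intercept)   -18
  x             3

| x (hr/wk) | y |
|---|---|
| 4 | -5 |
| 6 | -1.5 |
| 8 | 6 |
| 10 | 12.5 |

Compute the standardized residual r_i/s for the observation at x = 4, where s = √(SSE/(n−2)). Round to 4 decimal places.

0.7559

x=4: ŷ = -18 + 3·4 = -6; r = -5 − (-6) = 1
x=6: ŷ = -18 + 3·6 = 0; r = -1.5 − 0 = -1.5
x=8: ŷ = -18 + 3·8 = 6; r = 6 − 6 = 0
x=10: ŷ = -18 + 3·10 = 12; r = 12.5 − 12 = 0.5
SSE = 1 + 2.25 + 0 + 0.25 = 3.5
s = √(3.5/2) = 1.32288
r/s = 1 / 1.32288 = 0.7559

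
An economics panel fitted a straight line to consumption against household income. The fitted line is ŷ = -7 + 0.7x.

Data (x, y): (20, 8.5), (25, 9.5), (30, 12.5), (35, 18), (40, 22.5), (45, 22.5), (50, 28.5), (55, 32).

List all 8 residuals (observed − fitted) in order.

1.5, -1, -1.5, 0.5, 1.5, -2, 0.5, 0.5

x=20: ŷ = -7 + 0.7·20 = 7; r = 8.5 − 7 = 1.5
x=25: ŷ = -7 + 0.7·25 = 10.5; r = 9.5 − 10.5 = -1
x=30: ŷ = -7 + 0.7·30 = 14; r = 12.5 − 14 = -1.5
x=35: ŷ = -7 + 0.7·35 = 17.5; r = 18 − 17.5 = 0.5
x=40: ŷ = -7 + 0.7·40 = 21; r = 22.5 − 21 = 1.5
x=45: ŷ = -7 + 0.7·45 = 24.5; r = 22.5 − 24.5 = -2
x=50: ŷ = -7 + 0.7·50 = 28; r = 28.5 − 28 = 0.5
x=55: ŷ = -7 + 0.7·55 = 31.5; r = 32 − 31.5 = 0.5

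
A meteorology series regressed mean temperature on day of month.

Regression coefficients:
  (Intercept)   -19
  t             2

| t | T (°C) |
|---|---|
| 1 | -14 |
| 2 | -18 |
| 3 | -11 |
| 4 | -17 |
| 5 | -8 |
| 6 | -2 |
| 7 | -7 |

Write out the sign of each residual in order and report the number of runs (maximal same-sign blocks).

6 runs

t=1: T̂ = -19 + 2·1 = -17; r = -14 − (-17) = 3
t=2: T̂ = -19 + 2·2 = -15; r = -18 − (-15) = -3
t=3: T̂ = -19 + 2·3 = -13; r = -11 − (-13) = 2
t=4: T̂ = -19 + 2·4 = -11; r = -17 − (-11) = -6
t=5: T̂ = -19 + 2·5 = -9; r = -8 − (-9) = 1
t=6: T̂ = -19 + 2·6 = -7; r = -2 − (-7) = 5
t=7: T̂ = -19 + 2·7 = -5; r = -7 − (-5) = -2
Signs: + − + − + + −
Runs: +×1, −×1, +×1, −×1, +×2, −×1 → 6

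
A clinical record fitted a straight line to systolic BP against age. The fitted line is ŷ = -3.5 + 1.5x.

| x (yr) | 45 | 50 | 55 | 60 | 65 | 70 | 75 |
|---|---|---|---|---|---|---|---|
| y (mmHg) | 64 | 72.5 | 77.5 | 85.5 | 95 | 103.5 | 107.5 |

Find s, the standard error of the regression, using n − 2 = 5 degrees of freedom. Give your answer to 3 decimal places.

x=45: ŷ = -3.5 + 1.5·45 = 64; e = 64 − 64 = 0
x=50: ŷ = -3.5 + 1.5·50 = 71.5; e = 72.5 − 71.5 = 1
x=55: ŷ = -3.5 + 1.5·55 = 79; e = 77.5 − 79 = -1.5
x=60: ŷ = -3.5 + 1.5·60 = 86.5; e = 85.5 − 86.5 = -1
x=65: ŷ = -3.5 + 1.5·65 = 94; e = 95 − 94 = 1
x=70: ŷ = -3.5 + 1.5·70 = 101.5; e = 103.5 − 101.5 = 2
x=75: ŷ = -3.5 + 1.5·75 = 109; e = 107.5 − 109 = -1.5
SSE = 0 + 1 + 2.25 + 1 + 1 + 4 + 2.25 = 11.5
s = √(11.5/5) = √2.3 ≈ 1.517

s = 1.517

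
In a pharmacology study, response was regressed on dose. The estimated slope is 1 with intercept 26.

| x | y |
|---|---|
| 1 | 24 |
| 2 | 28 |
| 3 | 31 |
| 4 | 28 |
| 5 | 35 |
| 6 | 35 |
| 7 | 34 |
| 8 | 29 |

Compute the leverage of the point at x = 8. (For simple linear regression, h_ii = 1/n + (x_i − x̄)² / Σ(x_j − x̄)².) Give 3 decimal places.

h = 0.417

x̄ = (1 + 2 + 3 + 4 + 5 + 6 + 7 + 8)/8 = 4.5
Σ(x − x̄)² = 12.25 + 6.25 + 2.25 + 0.25 + 0.25 + 2.25 + 6.25 + 12.25 = 42
h = 1/8 + (3.5)²/42 = 0.125 + 0.291667 = 0.417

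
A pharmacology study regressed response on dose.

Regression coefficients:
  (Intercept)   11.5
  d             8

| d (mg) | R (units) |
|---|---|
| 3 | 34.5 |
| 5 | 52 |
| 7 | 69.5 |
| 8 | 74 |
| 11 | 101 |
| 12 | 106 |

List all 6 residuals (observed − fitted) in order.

d=3: R̂ = 11.5 + 8·3 = 35.5; e = 34.5 − 35.5 = -1
d=5: R̂ = 11.5 + 8·5 = 51.5; e = 52 − 51.5 = 0.5
d=7: R̂ = 11.5 + 8·7 = 67.5; e = 69.5 − 67.5 = 2
d=8: R̂ = 11.5 + 8·8 = 75.5; e = 74 − 75.5 = -1.5
d=11: R̂ = 11.5 + 8·11 = 99.5; e = 101 − 99.5 = 1.5
d=12: R̂ = 11.5 + 8·12 = 107.5; e = 106 − 107.5 = -1.5

-1, 0.5, 2, -1.5, 1.5, -1.5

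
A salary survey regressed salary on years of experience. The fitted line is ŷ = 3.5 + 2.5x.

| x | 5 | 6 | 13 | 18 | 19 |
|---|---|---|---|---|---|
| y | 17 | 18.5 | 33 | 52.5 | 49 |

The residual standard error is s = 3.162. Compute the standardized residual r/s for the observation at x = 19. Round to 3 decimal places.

-0.633

ŷ = 3.5 + 2.5·19 = 51
r = 49 − 51 = -2
r/s = -2 / 3.162 = -0.633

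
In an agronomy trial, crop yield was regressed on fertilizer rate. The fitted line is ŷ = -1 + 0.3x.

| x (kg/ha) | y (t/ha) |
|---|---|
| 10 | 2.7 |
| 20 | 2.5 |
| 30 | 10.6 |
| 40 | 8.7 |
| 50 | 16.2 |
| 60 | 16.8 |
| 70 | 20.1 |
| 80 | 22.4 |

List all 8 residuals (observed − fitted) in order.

x=10: ŷ = -1 + 0.3·10 = 2; e = 2.7 − 2 = 0.7
x=20: ŷ = -1 + 0.3·20 = 5; e = 2.5 − 5 = -2.5
x=30: ŷ = -1 + 0.3·30 = 8; e = 10.6 − 8 = 2.6
x=40: ŷ = -1 + 0.3·40 = 11; e = 8.7 − 11 = -2.3
x=50: ŷ = -1 + 0.3·50 = 14; e = 16.2 − 14 = 2.2
x=60: ŷ = -1 + 0.3·60 = 17; e = 16.8 − 17 = -0.2
x=70: ŷ = -1 + 0.3·70 = 20; e = 20.1 − 20 = 0.1
x=80: ŷ = -1 + 0.3·80 = 23; e = 22.4 − 23 = -0.6

0.7, -2.5, 2.6, -2.3, 2.2, -0.2, 0.1, -0.6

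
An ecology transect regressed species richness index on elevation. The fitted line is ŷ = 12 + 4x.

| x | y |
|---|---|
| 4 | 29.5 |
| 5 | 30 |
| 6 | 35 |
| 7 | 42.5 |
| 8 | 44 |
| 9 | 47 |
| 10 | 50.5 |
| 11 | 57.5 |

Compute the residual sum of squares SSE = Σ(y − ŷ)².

x=4: ŷ = 12 + 4·4 = 28; r = 29.5 − 28 = 1.5
x=5: ŷ = 12 + 4·5 = 32; r = 30 − 32 = -2
x=6: ŷ = 12 + 4·6 = 36; r = 35 − 36 = -1
x=7: ŷ = 12 + 4·7 = 40; r = 42.5 − 40 = 2.5
x=8: ŷ = 12 + 4·8 = 44; r = 44 − 44 = 0
x=9: ŷ = 12 + 4·9 = 48; r = 47 − 48 = -1
x=10: ŷ = 12 + 4·10 = 52; r = 50.5 − 52 = -1.5
x=11: ŷ = 12 + 4·11 = 56; r = 57.5 − 56 = 1.5
SSE = 2.25 + 4 + 1 + 6.25 + 0 + 1 + 2.25 + 2.25 = 19

SSE = 19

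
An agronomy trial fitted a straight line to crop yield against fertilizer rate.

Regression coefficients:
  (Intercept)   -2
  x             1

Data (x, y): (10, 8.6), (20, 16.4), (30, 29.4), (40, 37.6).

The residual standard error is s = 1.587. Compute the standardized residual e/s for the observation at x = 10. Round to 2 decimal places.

0.38

ŷ = -2 + 10 = 8
e = 8.6 − 8 = 0.6
e/s = 0.6 / 1.587 = 0.38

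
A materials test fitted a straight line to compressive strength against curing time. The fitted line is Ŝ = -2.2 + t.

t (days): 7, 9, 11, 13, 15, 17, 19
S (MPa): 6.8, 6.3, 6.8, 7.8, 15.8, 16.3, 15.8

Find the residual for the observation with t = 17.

e = 1.5

Ŝ = -2.2 + 17 = 14.8
e = 16.3 − 14.8 = 1.5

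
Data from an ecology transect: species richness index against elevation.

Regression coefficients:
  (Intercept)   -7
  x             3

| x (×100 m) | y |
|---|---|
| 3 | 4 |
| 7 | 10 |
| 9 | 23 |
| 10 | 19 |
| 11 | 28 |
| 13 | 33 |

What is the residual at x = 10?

ŷ = -7 + 3·10 = 23
e = 19 − 23 = -4

e = -4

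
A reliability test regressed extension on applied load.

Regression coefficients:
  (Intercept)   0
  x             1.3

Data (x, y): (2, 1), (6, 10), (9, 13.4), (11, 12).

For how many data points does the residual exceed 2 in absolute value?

2

x=2: ŷ = 1.3·2 = 2.6; e = 1 − 2.6 = -1.6
x=6: ŷ = 1.3·6 = 7.8; e = 10 − 7.8 = 2.2
x=9: ŷ = 1.3·9 = 11.7; e = 13.4 − 11.7 = 1.7
x=11: ŷ = 1.3·11 = 14.3; e = 12 − 14.3 = -2.3
|e| > 2: x=6 (|e|=2.2), x=11 (|e|=2.3) → 2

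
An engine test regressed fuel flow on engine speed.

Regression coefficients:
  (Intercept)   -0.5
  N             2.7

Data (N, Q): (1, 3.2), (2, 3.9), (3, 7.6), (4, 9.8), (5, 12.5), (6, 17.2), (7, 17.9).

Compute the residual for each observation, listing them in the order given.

1, -1, 0, -0.5, -0.5, 1.5, -0.5

N=1: ŷ = -0.5 + 2.7·1 = 2.2; e = 3.2 − 2.2 = 1
N=2: ŷ = -0.5 + 2.7·2 = 4.9; e = 3.9 − 4.9 = -1
N=3: ŷ = -0.5 + 2.7·3 = 7.6; e = 7.6 − 7.6 = 0
N=4: ŷ = -0.5 + 2.7·4 = 10.3; e = 9.8 − 10.3 = -0.5
N=5: ŷ = -0.5 + 2.7·5 = 13; e = 12.5 − 13 = -0.5
N=6: ŷ = -0.5 + 2.7·6 = 15.7; e = 17.2 − 15.7 = 1.5
N=7: ŷ = -0.5 + 2.7·7 = 18.4; e = 17.9 − 18.4 = -0.5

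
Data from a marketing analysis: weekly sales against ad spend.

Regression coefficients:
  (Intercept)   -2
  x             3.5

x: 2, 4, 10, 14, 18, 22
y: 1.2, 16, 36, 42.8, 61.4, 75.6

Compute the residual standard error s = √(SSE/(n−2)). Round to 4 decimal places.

x=2: ŷ = -2 + 3.5·2 = 5; r = 1.2 − 5 = -3.8
x=4: ŷ = -2 + 3.5·4 = 12; r = 16 − 12 = 4
x=10: ŷ = -2 + 3.5·10 = 33; r = 36 − 33 = 3
x=14: ŷ = -2 + 3.5·14 = 47; r = 42.8 − 47 = -4.2
x=18: ŷ = -2 + 3.5·18 = 61; r = 61.4 − 61 = 0.4
x=22: ŷ = -2 + 3.5·22 = 75; r = 75.6 − 75 = 0.6
SSE = 14.44 + 16 + 9 + 17.64 + 0.16 + 0.36 = 57.6
s = √(57.6/4) = √14.4 ≈ 3.7947

s = 3.7947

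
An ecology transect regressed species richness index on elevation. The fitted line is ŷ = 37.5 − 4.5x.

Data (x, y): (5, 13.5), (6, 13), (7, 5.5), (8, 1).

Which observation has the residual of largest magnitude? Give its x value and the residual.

x=5: ŷ = 37.5 − 4.5·5 = 15; e = 13.5 − 15 = -1.5
x=6: ŷ = 37.5 − 4.5·6 = 10.5; e = 13 − 10.5 = 2.5
x=7: ŷ = 37.5 − 4.5·7 = 6; e = 5.5 − 6 = -0.5
x=8: ŷ = 37.5 − 4.5·8 = 1.5; e = 1 − 1.5 = -0.5
Largest |e| is 2.5 at x = 6, residual 2.5.

x = 6, e = 2.5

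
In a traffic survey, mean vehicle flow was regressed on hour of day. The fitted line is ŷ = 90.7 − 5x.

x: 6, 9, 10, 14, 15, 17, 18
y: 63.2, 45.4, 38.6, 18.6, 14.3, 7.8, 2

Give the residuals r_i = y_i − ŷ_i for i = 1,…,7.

x=6: ŷ = 90.7 − 5·6 = 60.7; r = 63.2 − 60.7 = 2.5
x=9: ŷ = 90.7 − 5·9 = 45.7; r = 45.4 − 45.7 = -0.3
x=10: ŷ = 90.7 − 5·10 = 40.7; r = 38.6 − 40.7 = -2.1
x=14: ŷ = 90.7 − 5·14 = 20.7; r = 18.6 − 20.7 = -2.1
x=15: ŷ = 90.7 − 5·15 = 15.7; r = 14.3 − 15.7 = -1.4
x=17: ŷ = 90.7 − 5·17 = 5.7; r = 7.8 − 5.7 = 2.1
x=18: ŷ = 90.7 − 5·18 = 0.7; r = 2 − 0.7 = 1.3

2.5, -0.3, -2.1, -2.1, -1.4, 2.1, 1.3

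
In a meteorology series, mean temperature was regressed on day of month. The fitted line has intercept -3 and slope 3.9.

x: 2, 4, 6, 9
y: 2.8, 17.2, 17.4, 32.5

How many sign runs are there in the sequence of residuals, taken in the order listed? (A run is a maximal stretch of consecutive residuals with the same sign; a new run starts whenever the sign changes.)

4 runs

x=2: ŷ = -3 + 3.9·2 = 4.8; e = 2.8 − 4.8 = -2
x=4: ŷ = -3 + 3.9·4 = 12.6; e = 17.2 − 12.6 = 4.6
x=6: ŷ = -3 + 3.9·6 = 20.4; e = 17.4 − 20.4 = -3
x=9: ŷ = -3 + 3.9·9 = 32.1; e = 32.5 − 32.1 = 0.4
Signs: − + − +
Runs: −×1, +×1, −×1, +×1 → 4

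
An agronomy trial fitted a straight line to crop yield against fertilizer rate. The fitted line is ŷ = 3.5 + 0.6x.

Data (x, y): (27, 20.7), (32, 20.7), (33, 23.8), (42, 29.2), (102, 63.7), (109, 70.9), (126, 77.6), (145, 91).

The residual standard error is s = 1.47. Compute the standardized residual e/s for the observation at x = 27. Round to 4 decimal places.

ŷ = 3.5 + 0.6·27 = 19.7
e = 20.7 − 19.7 = 1
e/s = 1 / 1.47 = 0.6803

0.6803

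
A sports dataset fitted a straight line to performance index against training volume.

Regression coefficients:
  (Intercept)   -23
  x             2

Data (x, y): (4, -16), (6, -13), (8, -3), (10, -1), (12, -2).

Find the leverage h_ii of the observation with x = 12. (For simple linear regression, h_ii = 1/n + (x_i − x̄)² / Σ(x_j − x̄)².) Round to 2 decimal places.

h = 0.60

x̄ = (4 + 6 + 8 + 10 + 12)/5 = 8
Σ(x − x̄)² = 16 + 4 + 0 + 4 + 16 = 40
h = 1/5 + (4)²/40 = 0.2 + 0.4 = 0.60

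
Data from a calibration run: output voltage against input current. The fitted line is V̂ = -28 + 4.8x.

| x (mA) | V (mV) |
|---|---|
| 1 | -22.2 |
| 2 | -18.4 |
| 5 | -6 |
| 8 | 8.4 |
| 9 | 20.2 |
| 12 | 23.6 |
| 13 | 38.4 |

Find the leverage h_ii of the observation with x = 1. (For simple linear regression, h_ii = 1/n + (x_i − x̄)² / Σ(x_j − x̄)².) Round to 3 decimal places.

x̄ = (1 + 2 + 5 + 8 + 9 + 12 + 13)/7 = 7.14286
Σ(x − x̄)² = 37.7347 + 26.449 + 4.59184 + 0.734694 + 3.44898 + 23.5918 + 34.3061 = 130.857
h = 1/7 + (-6.14286)²/130.857 = 0.142857 + 0.288366 = 0.431

h = 0.431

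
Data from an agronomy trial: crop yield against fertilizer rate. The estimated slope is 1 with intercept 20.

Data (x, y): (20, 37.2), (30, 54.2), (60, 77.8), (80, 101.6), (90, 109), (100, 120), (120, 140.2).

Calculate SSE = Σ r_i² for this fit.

x=20: ŷ = 20 + 20 = 40; r = 37.2 − 40 = -2.8
x=30: ŷ = 20 + 30 = 50; r = 54.2 − 50 = 4.2
x=60: ŷ = 20 + 60 = 80; r = 77.8 − 80 = -2.2
x=80: ŷ = 20 + 80 = 100; r = 101.6 − 100 = 1.6
x=90: ŷ = 20 + 90 = 110; r = 109 − 110 = -1
x=100: ŷ = 20 + 100 = 120; r = 120 − 120 = 0
x=120: ŷ = 20 + 120 = 140; r = 140.2 − 140 = 0.2
SSE = 7.84 + 17.64 + 4.84 + 2.56 + 1 + 0 + 0.04 = 33.92

SSE = 33.92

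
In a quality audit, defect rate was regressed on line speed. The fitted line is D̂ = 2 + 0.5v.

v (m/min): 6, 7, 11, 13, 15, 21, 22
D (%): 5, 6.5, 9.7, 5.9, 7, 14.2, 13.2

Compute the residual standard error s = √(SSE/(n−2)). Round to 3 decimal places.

s = 2.087

v=6: D̂ = 2 + 0.5·6 = 5; r = 5 − 5 = 0
v=7: D̂ = 2 + 0.5·7 = 5.5; r = 6.5 − 5.5 = 1
v=11: D̂ = 2 + 0.5·11 = 7.5; r = 9.7 − 7.5 = 2.2
v=13: D̂ = 2 + 0.5·13 = 8.5; r = 5.9 − 8.5 = -2.6
v=15: D̂ = 2 + 0.5·15 = 9.5; r = 7 − 9.5 = -2.5
v=21: D̂ = 2 + 0.5·21 = 12.5; r = 14.2 − 12.5 = 1.7
v=22: D̂ = 2 + 0.5·22 = 13; r = 13.2 − 13 = 0.2
SSE = 0 + 1 + 4.84 + 6.76 + 6.25 + 2.89 + 0.04 = 21.78
s = √(21.78/5) = √4.356 ≈ 2.087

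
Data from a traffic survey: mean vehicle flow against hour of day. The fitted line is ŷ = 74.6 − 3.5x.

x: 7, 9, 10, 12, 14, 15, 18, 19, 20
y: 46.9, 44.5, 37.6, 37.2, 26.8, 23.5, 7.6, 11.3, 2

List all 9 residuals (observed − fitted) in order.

-3.2, 1.4, -2, 4.6, 1.2, 1.4, -4, 3.2, -2.6

x=7: ŷ = 74.6 − 3.5·7 = 50.1; r = 46.9 − 50.1 = -3.2
x=9: ŷ = 74.6 − 3.5·9 = 43.1; r = 44.5 − 43.1 = 1.4
x=10: ŷ = 74.6 − 3.5·10 = 39.6; r = 37.6 − 39.6 = -2
x=12: ŷ = 74.6 − 3.5·12 = 32.6; r = 37.2 − 32.6 = 4.6
x=14: ŷ = 74.6 − 3.5·14 = 25.6; r = 26.8 − 25.6 = 1.2
x=15: ŷ = 74.6 − 3.5·15 = 22.1; r = 23.5 − 22.1 = 1.4
x=18: ŷ = 74.6 − 3.5·18 = 11.6; r = 7.6 − 11.6 = -4
x=19: ŷ = 74.6 − 3.5·19 = 8.1; r = 11.3 − 8.1 = 3.2
x=20: ŷ = 74.6 − 3.5·20 = 4.6; r = 2 − 4.6 = -2.6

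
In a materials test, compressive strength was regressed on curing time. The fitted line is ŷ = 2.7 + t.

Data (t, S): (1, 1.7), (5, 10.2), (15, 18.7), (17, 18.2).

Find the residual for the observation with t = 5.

ŷ = 2.7 + 5 = 7.7
r = 10.2 − 7.7 = 2.5

r = 2.5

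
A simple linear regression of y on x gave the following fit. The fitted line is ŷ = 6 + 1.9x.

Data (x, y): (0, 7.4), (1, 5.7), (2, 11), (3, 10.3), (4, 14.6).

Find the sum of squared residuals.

SSE = 11.2

x=0: ŷ = 6 + 1.9·0 = 6; e = 7.4 − 6 = 1.4
x=1: ŷ = 6 + 1.9·1 = 7.9; e = 5.7 − 7.9 = -2.2
x=2: ŷ = 6 + 1.9·2 = 9.8; e = 11 − 9.8 = 1.2
x=3: ŷ = 6 + 1.9·3 = 11.7; e = 10.3 − 11.7 = -1.4
x=4: ŷ = 6 + 1.9·4 = 13.6; e = 14.6 − 13.6 = 1
SSE = 1.96 + 4.84 + 1.44 + 1.96 + 1 = 11.2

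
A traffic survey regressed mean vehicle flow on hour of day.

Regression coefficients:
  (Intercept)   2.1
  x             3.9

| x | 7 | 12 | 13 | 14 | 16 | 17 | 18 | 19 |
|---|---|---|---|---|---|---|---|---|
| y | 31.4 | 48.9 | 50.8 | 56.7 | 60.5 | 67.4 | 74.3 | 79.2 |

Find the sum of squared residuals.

x=7: ŷ = 2.1 + 3.9·7 = 29.4; r = 31.4 − 29.4 = 2
x=12: ŷ = 2.1 + 3.9·12 = 48.9; r = 48.9 − 48.9 = 0
x=13: ŷ = 2.1 + 3.9·13 = 52.8; r = 50.8 − 52.8 = -2
x=14: ŷ = 2.1 + 3.9·14 = 56.7; r = 56.7 − 56.7 = 0
x=16: ŷ = 2.1 + 3.9·16 = 64.5; r = 60.5 − 64.5 = -4
x=17: ŷ = 2.1 + 3.9·17 = 68.4; r = 67.4 − 68.4 = -1
x=18: ŷ = 2.1 + 3.9·18 = 72.3; r = 74.3 − 72.3 = 2
x=19: ŷ = 2.1 + 3.9·19 = 76.2; r = 79.2 − 76.2 = 3
SSE = 4 + 0 + 4 + 0 + 16 + 1 + 4 + 9 = 38

SSE = 38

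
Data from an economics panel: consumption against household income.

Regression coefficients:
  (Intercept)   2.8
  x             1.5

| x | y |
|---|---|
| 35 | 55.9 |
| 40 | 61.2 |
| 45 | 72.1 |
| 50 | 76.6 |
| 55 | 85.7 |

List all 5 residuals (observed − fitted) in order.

x=35: ŷ = 2.8 + 1.5·35 = 55.3; r = 55.9 − 55.3 = 0.6
x=40: ŷ = 2.8 + 1.5·40 = 62.8; r = 61.2 − 62.8 = -1.6
x=45: ŷ = 2.8 + 1.5·45 = 70.3; r = 72.1 − 70.3 = 1.8
x=50: ŷ = 2.8 + 1.5·50 = 77.8; r = 76.6 − 77.8 = -1.2
x=55: ŷ = 2.8 + 1.5·55 = 85.3; r = 85.7 − 85.3 = 0.4

0.6, -1.6, 1.8, -1.2, 0.4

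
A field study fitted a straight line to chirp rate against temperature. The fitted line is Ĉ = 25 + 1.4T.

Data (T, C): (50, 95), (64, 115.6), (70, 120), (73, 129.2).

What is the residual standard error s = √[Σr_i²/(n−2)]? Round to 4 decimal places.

T=50: Ĉ = 25 + 1.4·50 = 95; r = 95 − 95 = 0
T=64: Ĉ = 25 + 1.4·64 = 114.6; r = 115.6 − 114.6 = 1
T=70: Ĉ = 25 + 1.4·70 = 123; r = 120 − 123 = -3
T=73: Ĉ = 25 + 1.4·73 = 127.2; r = 129.2 − 127.2 = 2
SSE = 0 + 1 + 9 + 4 = 14
s = √(14/2) = √7 ≈ 2.6458

s = 2.6458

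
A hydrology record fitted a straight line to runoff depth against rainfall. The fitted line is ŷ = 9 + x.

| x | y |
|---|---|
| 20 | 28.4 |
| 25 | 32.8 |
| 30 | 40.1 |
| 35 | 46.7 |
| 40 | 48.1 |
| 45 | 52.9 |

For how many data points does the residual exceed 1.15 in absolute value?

2

x=20: ŷ = 9 + 20 = 29; r = 28.4 − 29 = -0.6
x=25: ŷ = 9 + 25 = 34; r = 32.8 − 34 = -1.2
x=30: ŷ = 9 + 30 = 39; r = 40.1 − 39 = 1.1
x=35: ŷ = 9 + 35 = 44; r = 46.7 − 44 = 2.7
x=40: ŷ = 9 + 40 = 49; r = 48.1 − 49 = -0.9
x=45: ŷ = 9 + 45 = 54; r = 52.9 − 54 = -1.1
|r| > 1.15: x=25 (|r|=1.2), x=35 (|r|=2.7) → 2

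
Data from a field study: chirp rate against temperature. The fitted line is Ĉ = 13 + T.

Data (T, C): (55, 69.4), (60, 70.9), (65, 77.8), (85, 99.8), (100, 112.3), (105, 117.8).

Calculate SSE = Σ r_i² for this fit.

T=55: Ĉ = 13 + 55 = 68; r = 69.4 − 68 = 1.4
T=60: Ĉ = 13 + 60 = 73; r = 70.9 − 73 = -2.1
T=65: Ĉ = 13 + 65 = 78; r = 77.8 − 78 = -0.2
T=85: Ĉ = 13 + 85 = 98; r = 99.8 − 98 = 1.8
T=100: Ĉ = 13 + 100 = 113; r = 112.3 − 113 = -0.7
T=105: Ĉ = 13 + 105 = 118; r = 117.8 − 118 = -0.2
SSE = 1.96 + 4.41 + 0.04 + 3.24 + 0.49 + 0.04 = 10.18

SSE = 10.18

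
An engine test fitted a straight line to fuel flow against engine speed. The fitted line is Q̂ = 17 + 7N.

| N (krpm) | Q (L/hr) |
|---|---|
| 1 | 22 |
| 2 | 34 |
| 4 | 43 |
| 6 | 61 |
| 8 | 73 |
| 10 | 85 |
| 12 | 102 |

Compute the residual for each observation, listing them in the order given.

-2, 3, -2, 2, 0, -2, 1

N=1: Q̂ = 17 + 7·1 = 24; e = 22 − 24 = -2
N=2: Q̂ = 17 + 7·2 = 31; e = 34 − 31 = 3
N=4: Q̂ = 17 + 7·4 = 45; e = 43 − 45 = -2
N=6: Q̂ = 17 + 7·6 = 59; e = 61 − 59 = 2
N=8: Q̂ = 17 + 7·8 = 73; e = 73 − 73 = 0
N=10: Q̂ = 17 + 7·10 = 87; e = 85 − 87 = -2
N=12: Q̂ = 17 + 7·12 = 101; e = 102 − 101 = 1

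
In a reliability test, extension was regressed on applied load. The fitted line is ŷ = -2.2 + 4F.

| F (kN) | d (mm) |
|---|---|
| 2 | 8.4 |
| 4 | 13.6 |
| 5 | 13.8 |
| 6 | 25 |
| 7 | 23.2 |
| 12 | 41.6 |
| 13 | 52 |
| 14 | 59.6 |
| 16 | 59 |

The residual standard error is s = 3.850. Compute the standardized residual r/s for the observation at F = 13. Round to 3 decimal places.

ŷ = -2.2 + 4·13 = 49.8
r = 52 − 49.8 = 2.2
r/s = 2.2 / 3.850 = 0.571

0.571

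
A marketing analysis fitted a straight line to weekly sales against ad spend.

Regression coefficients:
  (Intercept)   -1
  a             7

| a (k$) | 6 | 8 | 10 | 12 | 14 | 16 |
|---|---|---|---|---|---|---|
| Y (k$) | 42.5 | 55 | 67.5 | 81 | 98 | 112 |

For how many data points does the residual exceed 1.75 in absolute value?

a=6: ŷ = -1 + 7·6 = 41; e = 42.5 − 41 = 1.5
a=8: ŷ = -1 + 7·8 = 55; e = 55 − 55 = 0
a=10: ŷ = -1 + 7·10 = 69; e = 67.5 − 69 = -1.5
a=12: ŷ = -1 + 7·12 = 83; e = 81 − 83 = -2
a=14: ŷ = -1 + 7·14 = 97; e = 98 − 97 = 1
a=16: ŷ = -1 + 7·16 = 111; e = 112 − 111 = 1
|e| > 1.75: a=12 (|e|=2) → 1

1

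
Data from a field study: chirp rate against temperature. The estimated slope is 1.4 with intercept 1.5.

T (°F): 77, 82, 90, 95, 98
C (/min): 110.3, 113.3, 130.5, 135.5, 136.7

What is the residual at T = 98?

e = -2

ŷ = 1.5 + 1.4·98 = 138.7
e = 136.7 − 138.7 = -2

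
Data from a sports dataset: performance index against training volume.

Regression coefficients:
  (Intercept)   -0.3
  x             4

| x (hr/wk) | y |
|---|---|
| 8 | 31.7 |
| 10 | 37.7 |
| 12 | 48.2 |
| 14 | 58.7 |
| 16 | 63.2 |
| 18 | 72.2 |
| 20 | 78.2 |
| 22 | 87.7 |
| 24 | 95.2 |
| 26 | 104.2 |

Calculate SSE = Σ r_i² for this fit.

x=8: ŷ = -0.3 + 4·8 = 31.7; r = 31.7 − 31.7 = 0
x=10: ŷ = -0.3 + 4·10 = 39.7; r = 37.7 − 39.7 = -2
x=12: ŷ = -0.3 + 4·12 = 47.7; r = 48.2 − 47.7 = 0.5
x=14: ŷ = -0.3 + 4·14 = 55.7; r = 58.7 − 55.7 = 3
x=16: ŷ = -0.3 + 4·16 = 63.7; r = 63.2 − 63.7 = -0.5
x=18: ŷ = -0.3 + 4·18 = 71.7; r = 72.2 − 71.7 = 0.5
x=20: ŷ = -0.3 + 4·20 = 79.7; r = 78.2 − 79.7 = -1.5
x=22: ŷ = -0.3 + 4·22 = 87.7; r = 87.7 − 87.7 = 0
x=24: ŷ = -0.3 + 4·24 = 95.7; r = 95.2 − 95.7 = -0.5
x=26: ŷ = -0.3 + 4·26 = 103.7; r = 104.2 − 103.7 = 0.5
SSE = 0 + 4 + 0.25 + 9 + 0.25 + 0.25 + 2.25 + 0 + 0.25 + 0.25 = 16.5

SSE = 16.5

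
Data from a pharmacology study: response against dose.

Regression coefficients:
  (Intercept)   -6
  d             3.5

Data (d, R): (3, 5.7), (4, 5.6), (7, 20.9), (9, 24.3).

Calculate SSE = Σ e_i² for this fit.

SSE = 14.4

d=3: R̂ = -6 + 3.5·3 = 4.5; e = 5.7 − 4.5 = 1.2
d=4: R̂ = -6 + 3.5·4 = 8; e = 5.6 − 8 = -2.4
d=7: R̂ = -6 + 3.5·7 = 18.5; e = 20.9 − 18.5 = 2.4
d=9: R̂ = -6 + 3.5·9 = 25.5; e = 24.3 − 25.5 = -1.2
SSE = 1.44 + 5.76 + 5.76 + 1.44 = 14.4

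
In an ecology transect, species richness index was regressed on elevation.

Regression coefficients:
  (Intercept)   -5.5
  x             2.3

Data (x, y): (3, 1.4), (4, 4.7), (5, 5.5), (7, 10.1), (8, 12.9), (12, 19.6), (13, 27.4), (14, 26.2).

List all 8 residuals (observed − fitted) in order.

0, 1, -0.5, -0.5, 0, -2.5, 3, -0.5

x=3: ŷ = -5.5 + 2.3·3 = 1.4; r = 1.4 − 1.4 = 0
x=4: ŷ = -5.5 + 2.3·4 = 3.7; r = 4.7 − 3.7 = 1
x=5: ŷ = -5.5 + 2.3·5 = 6; r = 5.5 − 6 = -0.5
x=7: ŷ = -5.5 + 2.3·7 = 10.6; r = 10.1 − 10.6 = -0.5
x=8: ŷ = -5.5 + 2.3·8 = 12.9; r = 12.9 − 12.9 = 0
x=12: ŷ = -5.5 + 2.3·12 = 22.1; r = 19.6 − 22.1 = -2.5
x=13: ŷ = -5.5 + 2.3·13 = 24.4; r = 27.4 − 24.4 = 3
x=14: ŷ = -5.5 + 2.3·14 = 26.7; r = 26.2 − 26.7 = -0.5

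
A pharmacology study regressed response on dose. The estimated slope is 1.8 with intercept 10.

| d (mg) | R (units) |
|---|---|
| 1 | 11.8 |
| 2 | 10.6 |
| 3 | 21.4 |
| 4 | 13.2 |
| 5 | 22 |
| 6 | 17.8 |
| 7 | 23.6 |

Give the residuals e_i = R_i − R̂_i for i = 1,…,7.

d=1: R̂ = 10 + 1.8·1 = 11.8; e = 11.8 − 11.8 = 0
d=2: R̂ = 10 + 1.8·2 = 13.6; e = 10.6 − 13.6 = -3
d=3: R̂ = 10 + 1.8·3 = 15.4; e = 21.4 − 15.4 = 6
d=4: R̂ = 10 + 1.8·4 = 17.2; e = 13.2 − 17.2 = -4
d=5: R̂ = 10 + 1.8·5 = 19; e = 22 − 19 = 3
d=6: R̂ = 10 + 1.8·6 = 20.8; e = 17.8 − 20.8 = -3
d=7: R̂ = 10 + 1.8·7 = 22.6; e = 23.6 − 22.6 = 1

0, -3, 6, -4, 3, -3, 1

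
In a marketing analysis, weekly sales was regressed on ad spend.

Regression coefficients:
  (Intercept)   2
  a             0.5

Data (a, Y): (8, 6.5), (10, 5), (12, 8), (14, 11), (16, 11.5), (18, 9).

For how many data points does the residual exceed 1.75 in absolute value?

3

a=8: ŷ = 2 + 0.5·8 = 6; e = 6.5 − 6 = 0.5
a=10: ŷ = 2 + 0.5·10 = 7; e = 5 − 7 = -2
a=12: ŷ = 2 + 0.5·12 = 8; e = 8 − 8 = 0
a=14: ŷ = 2 + 0.5·14 = 9; e = 11 − 9 = 2
a=16: ŷ = 2 + 0.5·16 = 10; e = 11.5 − 10 = 1.5
a=18: ŷ = 2 + 0.5·18 = 11; e = 9 − 11 = -2
|e| > 1.75: a=10 (|e|=2), a=14 (|e|=2), a=18 (|e|=2) → 3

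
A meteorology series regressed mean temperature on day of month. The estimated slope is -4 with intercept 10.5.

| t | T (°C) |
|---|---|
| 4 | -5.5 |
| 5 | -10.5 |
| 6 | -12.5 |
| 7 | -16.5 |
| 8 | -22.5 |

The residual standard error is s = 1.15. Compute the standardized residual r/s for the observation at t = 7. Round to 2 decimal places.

T̂ = 10.5 − 4·7 = -17.5
r = -16.5 − (-17.5) = 1
r/s = 1 / 1.15 = 0.87

0.87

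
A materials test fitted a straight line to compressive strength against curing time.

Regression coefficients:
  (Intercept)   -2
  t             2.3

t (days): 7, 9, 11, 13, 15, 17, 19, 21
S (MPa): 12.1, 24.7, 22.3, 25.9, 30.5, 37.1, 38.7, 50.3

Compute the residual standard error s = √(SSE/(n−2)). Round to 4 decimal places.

s = 3.5119

t=7: ŷ = -2 + 2.3·7 = 14.1; r = 12.1 − 14.1 = -2
t=9: ŷ = -2 + 2.3·9 = 18.7; r = 24.7 − 18.7 = 6
t=11: ŷ = -2 + 2.3·11 = 23.3; r = 22.3 − 23.3 = -1
t=13: ŷ = -2 + 2.3·13 = 27.9; r = 25.9 − 27.9 = -2
t=15: ŷ = -2 + 2.3·15 = 32.5; r = 30.5 − 32.5 = -2
t=17: ŷ = -2 + 2.3·17 = 37.1; r = 37.1 − 37.1 = 0
t=19: ŷ = -2 + 2.3·19 = 41.7; r = 38.7 − 41.7 = -3
t=21: ŷ = -2 + 2.3·21 = 46.3; r = 50.3 − 46.3 = 4
SSE = 4 + 36 + 1 + 4 + 4 + 0 + 9 + 16 = 74
s = √(74/6) = √12.3333 ≈ 3.5119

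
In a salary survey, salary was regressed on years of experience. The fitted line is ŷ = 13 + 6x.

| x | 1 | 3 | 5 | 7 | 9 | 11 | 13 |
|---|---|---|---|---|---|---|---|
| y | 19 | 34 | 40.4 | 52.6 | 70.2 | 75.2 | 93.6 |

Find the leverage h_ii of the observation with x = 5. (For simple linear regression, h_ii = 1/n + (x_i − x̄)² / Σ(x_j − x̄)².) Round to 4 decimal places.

x̄ = (1 + 3 + 5 + 7 + 9 + 11 + 13)/7 = 7
Σ(x − x̄)² = 36 + 16 + 4 + 0 + 4 + 16 + 36 = 112
h = 1/7 + (-2)²/112 = 0.142857 + 0.0357143 = 0.1786

h = 0.1786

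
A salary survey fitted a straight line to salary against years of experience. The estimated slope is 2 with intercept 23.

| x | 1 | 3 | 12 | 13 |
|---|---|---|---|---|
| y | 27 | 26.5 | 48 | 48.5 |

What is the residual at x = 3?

ŷ = 23 + 2·3 = 29
r = 26.5 − 29 = -2.5

r = -2.5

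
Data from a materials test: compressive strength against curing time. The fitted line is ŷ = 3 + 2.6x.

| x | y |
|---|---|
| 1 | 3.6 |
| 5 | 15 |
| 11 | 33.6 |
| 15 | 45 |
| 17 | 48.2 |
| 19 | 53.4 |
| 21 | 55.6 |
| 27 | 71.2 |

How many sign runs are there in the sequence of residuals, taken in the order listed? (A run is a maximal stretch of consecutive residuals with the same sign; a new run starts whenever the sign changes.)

x=1: ŷ = 3 + 2.6·1 = 5.6; r = 3.6 − 5.6 = -2
x=5: ŷ = 3 + 2.6·5 = 16; r = 15 − 16 = -1
x=11: ŷ = 3 + 2.6·11 = 31.6; r = 33.6 − 31.6 = 2
x=15: ŷ = 3 + 2.6·15 = 42; r = 45 − 42 = 3
x=17: ŷ = 3 + 2.6·17 = 47.2; r = 48.2 − 47.2 = 1
x=19: ŷ = 3 + 2.6·19 = 52.4; r = 53.4 − 52.4 = 1
x=21: ŷ = 3 + 2.6·21 = 57.6; r = 55.6 − 57.6 = -2
x=27: ŷ = 3 + 2.6·27 = 73.2; r = 71.2 − 73.2 = -2
Signs: − − + + + + − −
Runs: −×2, +×4, −×2 → 3

3 runs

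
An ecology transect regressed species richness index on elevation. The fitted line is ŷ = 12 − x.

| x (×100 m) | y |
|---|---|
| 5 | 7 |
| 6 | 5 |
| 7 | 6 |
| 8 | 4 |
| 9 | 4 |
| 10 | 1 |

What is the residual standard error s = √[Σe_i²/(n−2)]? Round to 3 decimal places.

s = 1.000

x=5: ŷ = 12 − 5 = 7; e = 7 − 7 = 0
x=6: ŷ = 12 − 6 = 6; e = 5 − 6 = -1
x=7: ŷ = 12 − 7 = 5; e = 6 − 5 = 1
x=8: ŷ = 12 − 8 = 4; e = 4 − 4 = 0
x=9: ŷ = 12 − 9 = 3; e = 4 − 3 = 1
x=10: ŷ = 12 − 10 = 2; e = 1 − 2 = -1
SSE = 0 + 1 + 1 + 0 + 1 + 1 = 4
s = √(4/4) = √1 ≈ 1.000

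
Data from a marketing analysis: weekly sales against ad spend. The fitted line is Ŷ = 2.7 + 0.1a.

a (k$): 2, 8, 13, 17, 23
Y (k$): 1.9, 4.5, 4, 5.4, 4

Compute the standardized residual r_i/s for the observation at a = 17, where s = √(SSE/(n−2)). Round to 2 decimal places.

a=2: Ŷ = 2.7 + 0.1·2 = 2.9; r = 1.9 − 2.9 = -1
a=8: Ŷ = 2.7 + 0.1·8 = 3.5; r = 4.5 − 3.5 = 1
a=13: Ŷ = 2.7 + 0.1·13 = 4; r = 4 − 4 = 0
a=17: Ŷ = 2.7 + 0.1·17 = 4.4; r = 5.4 − 4.4 = 1
a=23: Ŷ = 2.7 + 0.1·23 = 5; r = 4 − 5 = -1
SSE = 1 + 1 + 0 + 1 + 1 = 4
s = √(4/3) = 1.1547
r/s = 1 / 1.1547 = 0.87

0.87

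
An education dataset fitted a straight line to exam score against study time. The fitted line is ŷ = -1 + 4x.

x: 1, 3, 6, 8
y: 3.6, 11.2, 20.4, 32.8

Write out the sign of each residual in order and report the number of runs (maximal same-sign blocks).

3 runs

x=1: ŷ = -1 + 4·1 = 3; r = 3.6 − 3 = 0.6
x=3: ŷ = -1 + 4·3 = 11; r = 11.2 − 11 = 0.2
x=6: ŷ = -1 + 4·6 = 23; r = 20.4 − 23 = -2.6
x=8: ŷ = -1 + 4·8 = 31; r = 32.8 − 31 = 1.8
Signs: + + − +
Runs: +×2, −×1, +×1 → 3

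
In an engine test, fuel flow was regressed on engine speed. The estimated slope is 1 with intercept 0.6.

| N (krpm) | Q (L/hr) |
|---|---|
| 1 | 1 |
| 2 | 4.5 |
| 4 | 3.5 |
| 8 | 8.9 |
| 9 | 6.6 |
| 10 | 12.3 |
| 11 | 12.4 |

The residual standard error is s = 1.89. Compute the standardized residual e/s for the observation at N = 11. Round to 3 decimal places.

ŷ = 0.6 + 11 = 11.6
e = 12.4 − 11.6 = 0.8
e/s = 0.8 / 1.89 = 0.423

0.423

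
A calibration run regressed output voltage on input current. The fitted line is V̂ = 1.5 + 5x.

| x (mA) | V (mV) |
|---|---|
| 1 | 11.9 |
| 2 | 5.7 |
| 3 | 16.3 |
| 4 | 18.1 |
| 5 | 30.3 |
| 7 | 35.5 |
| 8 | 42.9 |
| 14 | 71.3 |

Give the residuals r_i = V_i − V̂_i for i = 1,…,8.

5.4, -5.8, -0.2, -3.4, 3.8, -1, 1.4, -0.2

x=1: V̂ = 1.5 + 5·1 = 6.5; r = 11.9 − 6.5 = 5.4
x=2: V̂ = 1.5 + 5·2 = 11.5; r = 5.7 − 11.5 = -5.8
x=3: V̂ = 1.5 + 5·3 = 16.5; r = 16.3 − 16.5 = -0.2
x=4: V̂ = 1.5 + 5·4 = 21.5; r = 18.1 − 21.5 = -3.4
x=5: V̂ = 1.5 + 5·5 = 26.5; r = 30.3 − 26.5 = 3.8
x=7: V̂ = 1.5 + 5·7 = 36.5; r = 35.5 − 36.5 = -1
x=8: V̂ = 1.5 + 5·8 = 41.5; r = 42.9 − 41.5 = 1.4
x=14: V̂ = 1.5 + 5·14 = 71.5; r = 71.3 − 71.5 = -0.2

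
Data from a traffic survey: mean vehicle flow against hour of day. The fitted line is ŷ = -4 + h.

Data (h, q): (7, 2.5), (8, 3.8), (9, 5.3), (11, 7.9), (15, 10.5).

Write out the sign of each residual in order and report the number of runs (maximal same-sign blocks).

3 runs

h=7: ŷ = -4 + 7 = 3; e = 2.5 − 3 = -0.5
h=8: ŷ = -4 + 8 = 4; e = 3.8 − 4 = -0.2
h=9: ŷ = -4 + 9 = 5; e = 5.3 − 5 = 0.3
h=11: ŷ = -4 + 11 = 7; e = 7.9 − 7 = 0.9
h=15: ŷ = -4 + 15 = 11; e = 10.5 − 11 = -0.5
Signs: − − + + −
Runs: −×2, +×2, −×1 → 3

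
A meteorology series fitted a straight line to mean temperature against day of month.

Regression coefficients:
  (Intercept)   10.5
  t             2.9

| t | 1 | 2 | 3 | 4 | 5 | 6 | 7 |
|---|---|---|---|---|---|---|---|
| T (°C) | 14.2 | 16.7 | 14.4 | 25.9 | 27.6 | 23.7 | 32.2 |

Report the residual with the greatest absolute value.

r = -4.8

t=1: T̂ = 10.5 + 2.9·1 = 13.4; r = 14.2 − 13.4 = 0.8
t=2: T̂ = 10.5 + 2.9·2 = 16.3; r = 16.7 − 16.3 = 0.4
t=3: T̂ = 10.5 + 2.9·3 = 19.2; r = 14.4 − 19.2 = -4.8
t=4: T̂ = 10.5 + 2.9·4 = 22.1; r = 25.9 − 22.1 = 3.8
t=5: T̂ = 10.5 + 2.9·5 = 25; r = 27.6 − 25 = 2.6
t=6: T̂ = 10.5 + 2.9·6 = 27.9; r = 23.7 − 27.9 = -4.2
t=7: T̂ = 10.5 + 2.9·7 = 30.8; r = 32.2 − 30.8 = 1.4
Largest |r| is 4.8 at t = 3, residual -4.8.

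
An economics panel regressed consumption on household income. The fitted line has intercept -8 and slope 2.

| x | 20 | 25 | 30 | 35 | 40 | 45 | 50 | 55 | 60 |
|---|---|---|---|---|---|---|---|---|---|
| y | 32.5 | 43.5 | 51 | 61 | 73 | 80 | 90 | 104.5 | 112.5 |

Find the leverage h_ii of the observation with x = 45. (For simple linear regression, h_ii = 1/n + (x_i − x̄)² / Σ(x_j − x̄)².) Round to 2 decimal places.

x̄ = (20 + 25 + 30 + 35 + 40 + 45 + 50 + 55 + 60)/9 = 40
Σ(x − x̄)² = 400 + 225 + 100 + 25 + 0 + 25 + 100 + 225 + 400 = 1500
h = 1/9 + (5)²/1500 = 0.111111 + 0.0166667 = 0.13

h = 0.13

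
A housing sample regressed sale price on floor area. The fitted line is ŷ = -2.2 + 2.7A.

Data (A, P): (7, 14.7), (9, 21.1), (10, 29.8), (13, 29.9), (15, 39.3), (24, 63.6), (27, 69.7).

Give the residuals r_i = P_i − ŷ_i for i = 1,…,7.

A=7: ŷ = -2.2 + 2.7·7 = 16.7; r = 14.7 − 16.7 = -2
A=9: ŷ = -2.2 + 2.7·9 = 22.1; r = 21.1 − 22.1 = -1
A=10: ŷ = -2.2 + 2.7·10 = 24.8; r = 29.8 − 24.8 = 5
A=13: ŷ = -2.2 + 2.7·13 = 32.9; r = 29.9 − 32.9 = -3
A=15: ŷ = -2.2 + 2.7·15 = 38.3; r = 39.3 − 38.3 = 1
A=24: ŷ = -2.2 + 2.7·24 = 62.6; r = 63.6 − 62.6 = 1
A=27: ŷ = -2.2 + 2.7·27 = 70.7; r = 69.7 − 70.7 = -1

-2, -1, 5, -3, 1, 1, -1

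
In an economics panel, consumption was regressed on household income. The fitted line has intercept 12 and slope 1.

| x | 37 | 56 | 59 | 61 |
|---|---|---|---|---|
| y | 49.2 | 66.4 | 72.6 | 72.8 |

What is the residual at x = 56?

r = -1.6

ŷ = 12 + 56 = 68
r = 66.4 − 68 = -1.6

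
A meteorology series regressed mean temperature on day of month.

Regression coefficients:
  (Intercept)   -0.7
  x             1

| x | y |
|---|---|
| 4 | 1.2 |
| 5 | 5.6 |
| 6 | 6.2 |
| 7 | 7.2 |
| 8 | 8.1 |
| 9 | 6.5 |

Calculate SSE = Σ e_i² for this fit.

x=4: ŷ = -0.7 + 4 = 3.3; e = 1.2 − 3.3 = -2.1
x=5: ŷ = -0.7 + 5 = 4.3; e = 5.6 − 4.3 = 1.3
x=6: ŷ = -0.7 + 6 = 5.3; e = 6.2 − 5.3 = 0.9
x=7: ŷ = -0.7 + 7 = 6.3; e = 7.2 − 6.3 = 0.9
x=8: ŷ = -0.7 + 8 = 7.3; e = 8.1 − 7.3 = 0.8
x=9: ŷ = -0.7 + 9 = 8.3; e = 6.5 − 8.3 = -1.8
SSE = 4.41 + 1.69 + 0.81 + 0.81 + 0.64 + 3.24 = 11.6

SSE = 11.6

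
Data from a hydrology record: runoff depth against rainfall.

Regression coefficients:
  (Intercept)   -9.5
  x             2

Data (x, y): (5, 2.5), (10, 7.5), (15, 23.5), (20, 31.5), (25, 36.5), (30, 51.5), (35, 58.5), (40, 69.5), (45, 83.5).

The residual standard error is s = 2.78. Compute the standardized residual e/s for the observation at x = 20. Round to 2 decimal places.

ŷ = -9.5 + 2·20 = 30.5
e = 31.5 − 30.5 = 1
e/s = 1 / 2.78 = 0.36

0.36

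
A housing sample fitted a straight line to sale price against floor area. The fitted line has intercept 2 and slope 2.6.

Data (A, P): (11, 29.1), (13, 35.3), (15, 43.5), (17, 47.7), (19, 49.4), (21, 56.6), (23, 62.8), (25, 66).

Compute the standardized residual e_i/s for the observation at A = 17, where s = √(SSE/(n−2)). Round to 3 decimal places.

A=11: ŷ = 2 + 2.6·11 = 30.6; e = 29.1 − 30.6 = -1.5
A=13: ŷ = 2 + 2.6·13 = 35.8; e = 35.3 − 35.8 = -0.5
A=15: ŷ = 2 + 2.6·15 = 41; e = 43.5 − 41 = 2.5
A=17: ŷ = 2 + 2.6·17 = 46.2; e = 47.7 − 46.2 = 1.5
A=19: ŷ = 2 + 2.6·19 = 51.4; e = 49.4 − 51.4 = -2
A=21: ŷ = 2 + 2.6·21 = 56.6; e = 56.6 − 56.6 = 0
A=23: ŷ = 2 + 2.6·23 = 61.8; e = 62.8 − 61.8 = 1
A=25: ŷ = 2 + 2.6·25 = 67; e = 66 − 67 = -1
SSE = 2.25 + 0.25 + 6.25 + 2.25 + 4 + 0 + 1 + 1 = 17
s = √(17/6) = 1.68325
e/s = 1.5 / 1.68325 = 0.891

0.891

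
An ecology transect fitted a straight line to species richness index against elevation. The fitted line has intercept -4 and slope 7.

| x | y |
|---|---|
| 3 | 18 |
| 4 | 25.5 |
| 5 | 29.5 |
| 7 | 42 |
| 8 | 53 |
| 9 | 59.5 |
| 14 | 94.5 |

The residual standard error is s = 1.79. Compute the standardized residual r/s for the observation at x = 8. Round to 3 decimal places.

0.559

ŷ = -4 + 7·8 = 52
r = 53 − 52 = 1
r/s = 1 / 1.79 = 0.559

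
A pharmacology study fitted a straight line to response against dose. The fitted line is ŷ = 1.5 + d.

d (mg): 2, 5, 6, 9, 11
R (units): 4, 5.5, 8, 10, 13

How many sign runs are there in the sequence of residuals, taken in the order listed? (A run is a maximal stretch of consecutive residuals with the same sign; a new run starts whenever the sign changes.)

d=2: ŷ = 1.5 + 2 = 3.5; e = 4 − 3.5 = 0.5
d=5: ŷ = 1.5 + 5 = 6.5; e = 5.5 − 6.5 = -1
d=6: ŷ = 1.5 + 6 = 7.5; e = 8 − 7.5 = 0.5
d=9: ŷ = 1.5 + 9 = 10.5; e = 10 − 10.5 = -0.5
d=11: ŷ = 1.5 + 11 = 12.5; e = 13 − 12.5 = 0.5
Signs: + − + − +
Runs: +×1, −×1, +×1, −×1, +×1 → 5

5 runs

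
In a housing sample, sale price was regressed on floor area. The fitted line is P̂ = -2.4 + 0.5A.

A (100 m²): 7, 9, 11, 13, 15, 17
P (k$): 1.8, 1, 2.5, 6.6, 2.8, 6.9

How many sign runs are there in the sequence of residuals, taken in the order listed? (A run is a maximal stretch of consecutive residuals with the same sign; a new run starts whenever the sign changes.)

A=7: P̂ = -2.4 + 0.5·7 = 1.1; r = 1.8 − 1.1 = 0.7
A=9: P̂ = -2.4 + 0.5·9 = 2.1; r = 1 − 2.1 = -1.1
A=11: P̂ = -2.4 + 0.5·11 = 3.1; r = 2.5 − 3.1 = -0.6
A=13: P̂ = -2.4 + 0.5·13 = 4.1; r = 6.6 − 4.1 = 2.5
A=15: P̂ = -2.4 + 0.5·15 = 5.1; r = 2.8 − 5.1 = -2.3
A=17: P̂ = -2.4 + 0.5·17 = 6.1; r = 6.9 − 6.1 = 0.8
Signs: + − − + − +
Runs: +×1, −×2, +×1, −×1, +×1 → 5

5 runs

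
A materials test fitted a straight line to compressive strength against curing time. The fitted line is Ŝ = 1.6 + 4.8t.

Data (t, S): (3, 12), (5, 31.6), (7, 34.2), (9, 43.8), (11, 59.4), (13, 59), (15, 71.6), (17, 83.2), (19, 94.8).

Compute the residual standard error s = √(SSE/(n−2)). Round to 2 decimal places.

s = 4.00

t=3: Ŝ = 1.6 + 4.8·3 = 16; e = 12 − 16 = -4
t=5: Ŝ = 1.6 + 4.8·5 = 25.6; e = 31.6 − 25.6 = 6
t=7: Ŝ = 1.6 + 4.8·7 = 35.2; e = 34.2 − 35.2 = -1
t=9: Ŝ = 1.6 + 4.8·9 = 44.8; e = 43.8 − 44.8 = -1
t=11: Ŝ = 1.6 + 4.8·11 = 54.4; e = 59.4 − 54.4 = 5
t=13: Ŝ = 1.6 + 4.8·13 = 64; e = 59 − 64 = -5
t=15: Ŝ = 1.6 + 4.8·15 = 73.6; e = 71.6 − 73.6 = -2
t=17: Ŝ = 1.6 + 4.8·17 = 83.2; e = 83.2 − 83.2 = 0
t=19: Ŝ = 1.6 + 4.8·19 = 92.8; e = 94.8 − 92.8 = 2
SSE = 16 + 36 + 1 + 1 + 25 + 25 + 4 + 0 + 4 = 112
s = √(112/7) = √16 ≈ 4.00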